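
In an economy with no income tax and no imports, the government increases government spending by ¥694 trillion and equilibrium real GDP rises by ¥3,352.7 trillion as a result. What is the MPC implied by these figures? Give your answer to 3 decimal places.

Implied spending multiplier k = ΔY/ΔG = 3,352.7/694 ≈ 4.831.
Since k = 1/(1 − MPC), MPC = 1 − 1/k = 1 − ΔG/ΔY = 1 − 694/3,352.7 ≈ 0.793.

0.793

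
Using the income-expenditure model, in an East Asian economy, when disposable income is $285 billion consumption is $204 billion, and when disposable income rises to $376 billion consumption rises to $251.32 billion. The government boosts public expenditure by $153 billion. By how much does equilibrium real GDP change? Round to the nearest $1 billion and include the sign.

MPC = ΔC/ΔYd = (251.32 − 204)/(376 − 285) = 47.32/91 = 0.52.
Expenditure multiplier = 1/(1 − MPC) = 1/(1 − 0.52) = 1/0.48 ≈ 2.083.
ΔY = k × ΔG = (+$153 billion) / 0.48 ≈ +$319 billion.

+$319 billion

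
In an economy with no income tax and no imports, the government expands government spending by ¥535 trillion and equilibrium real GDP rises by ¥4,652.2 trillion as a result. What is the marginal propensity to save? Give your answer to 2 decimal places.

0.11

Implied spending multiplier k = ΔY/ΔG = 4,652.2/535 ≈ 8.6957.
Since k = 1/(1 − MPC), MPC = 1 − 1/k = 1 − ΔG/ΔY = 1 − 535/4,652.2 ≈ 0.89.
MPS = 1 − MPC = 0.11.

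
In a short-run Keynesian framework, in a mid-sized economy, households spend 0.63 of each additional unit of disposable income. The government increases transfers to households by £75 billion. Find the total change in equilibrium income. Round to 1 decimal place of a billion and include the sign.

+£127.7 billion

The transfer change shifts disposable income by +£75 billion, so first-round consumption changes by c·ΔTR = 0.63 × (+£75 billion) = +£47.25 billion.
Expenditure multiplier = 1/(1 − MPC) = 1/(1 − 0.63) = 1/0.37 ≈ 2.703.
The transfer multiplier is c × k ≈ 1.703, so ΔY = k × (c·ΔTR) = (+£47.25 billion) / 0.37 ≈ +£127.7 billion.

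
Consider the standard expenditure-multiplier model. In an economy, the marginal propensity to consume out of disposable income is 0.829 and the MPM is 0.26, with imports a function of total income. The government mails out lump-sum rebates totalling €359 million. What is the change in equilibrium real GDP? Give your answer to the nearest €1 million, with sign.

A lump-sum tax change of −€359 million shifts disposable income by +€359 million; first-round consumption changes by −c × ΔT = −0.829 × (−€359 million) = +€297.611 million.
Expenditure multiplier = 1/(1 − c + m) = 1/(1 − 0.829 + 0.26) = 1/0.431 ≈ 2.32.
The tax multiplier is −c × k ≈ −1.923, so ΔY = k × (−c·ΔT) = (+€297.611 million) / 0.431 ≈ +€691 million.

+€691 million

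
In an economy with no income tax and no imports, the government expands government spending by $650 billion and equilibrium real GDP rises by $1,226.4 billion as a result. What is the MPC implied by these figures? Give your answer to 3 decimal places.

Implied spending multiplier k = ΔY/ΔG = 1,226.4/650 ≈ 1.8868.
Since k = 1/(1 − MPC), MPC = 1 − 1/k = 1 − ΔG/ΔY = 1 − 650/1,226.4 ≈ 0.470.

0.470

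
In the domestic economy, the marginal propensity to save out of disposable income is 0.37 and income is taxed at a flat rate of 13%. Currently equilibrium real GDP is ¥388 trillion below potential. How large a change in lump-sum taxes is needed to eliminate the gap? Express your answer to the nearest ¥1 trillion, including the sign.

MPC = 1 − MPS = 1 − 0.37 = 0.63.
Spending multiplier = 1/(1 − c(1−t)) = 1/(1 − 0.63×0.87) = 1/0.4519 ≈ 2.213.
Tax multiplier = −c·k = −0.63/0.4519 ≈ −1.394. Need ΔY = +¥388 trillion, so ΔT = ΔY/(−c·k) = −(+¥388 trillion) × 0.4519 / 0.63 ≈ −¥278 trillion.
The government should cut lump-sum taxes by ¥278 trillion.

−¥278 trillion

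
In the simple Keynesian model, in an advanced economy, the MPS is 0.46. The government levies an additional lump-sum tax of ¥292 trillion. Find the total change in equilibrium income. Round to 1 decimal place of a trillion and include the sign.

−¥342.8 trillion

MPC = 1 − MPS = 1 − 0.46 = 0.54.
A lump-sum tax change of +¥292 trillion shifts disposable income by −¥292 trillion; first-round consumption changes by −c × ΔT = −0.54 × (+¥292 trillion) = −¥157.68 trillion.
Expenditure multiplier = 1/(1 − MPC) = 1/(1 − 0.54) = 1/0.46 ≈ 2.174.
The tax multiplier is −c × k ≈ −1.174, so ΔY = k × (−c·ΔT) = (−¥157.68 trillion) / 0.46 ≈ −¥342.8 trillion.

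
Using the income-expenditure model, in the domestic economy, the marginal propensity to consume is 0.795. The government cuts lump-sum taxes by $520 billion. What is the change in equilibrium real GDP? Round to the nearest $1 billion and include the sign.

+$2,017 billion

A lump-sum tax change of −$520 billion shifts disposable income by +$520 billion; first-round consumption changes by −c × ΔT = −0.795 × (−$520 billion) = +$413.4 billion.
Expenditure multiplier = 1/(1 − MPC) = 1/(1 − 0.795) = 1/0.205 ≈ 4.878.
The tax multiplier is −c × k ≈ −3.878, so ΔY = k × (−c·ΔT) = (+$413.4 billion) / 0.205 ≈ +$2,017 billion.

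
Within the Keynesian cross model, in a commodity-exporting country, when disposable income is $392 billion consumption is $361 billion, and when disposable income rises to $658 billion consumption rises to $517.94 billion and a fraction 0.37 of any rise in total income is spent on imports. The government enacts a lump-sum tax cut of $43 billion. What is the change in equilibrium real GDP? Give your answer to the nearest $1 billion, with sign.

+$33 billion

MPC = ΔC/ΔYd = (517.94 − 361)/(658 − 392) = 156.94/266 = 0.59.
A lump-sum tax change of −$43 billion shifts disposable income by +$43 billion; first-round consumption changes by −c × ΔT = −0.59 × (−$43 billion) = +$25.37 billion.
Expenditure multiplier = 1/(1 − c + m) = 1/(1 − 0.59 + 0.37) = 1/0.78 ≈ 1.282.
The tax multiplier is −c × k ≈ −0.756, so ΔY = k × (−c·ΔT) = (+$25.37 billion) / 0.78 ≈ +$33 billion.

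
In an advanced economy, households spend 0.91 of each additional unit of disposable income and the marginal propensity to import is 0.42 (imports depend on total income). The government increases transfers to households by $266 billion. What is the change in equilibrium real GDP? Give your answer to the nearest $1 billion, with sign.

The transfer change shifts disposable income by +$266 billion, so first-round consumption changes by c·ΔTR = 0.91 × (+$266 billion) = +$242.06 billion.
Expenditure multiplier = 1/(1 − c + m) = 1/(1 − 0.91 + 0.42) = 1/0.51 ≈ 1.961.
The transfer multiplier is c × k ≈ 1.784, so ΔY = k × (c·ΔTR) = (+$242.06 billion) / 0.51 ≈ +$475 billion.

+$475 billion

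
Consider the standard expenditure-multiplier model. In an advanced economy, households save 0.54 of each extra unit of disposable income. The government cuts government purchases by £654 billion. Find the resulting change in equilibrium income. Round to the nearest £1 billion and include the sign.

−£1,211 billion

MPC = 1 − MPS = 1 − 0.54 = 0.46.
Government-spending multiplier = 1/(1 − MPC) = 1/(1 − 0.46) = 1/0.54 ≈ 1.852.
ΔY = k × ΔG = (−£654 billion) / 0.54 ≈ −£1,211 billion.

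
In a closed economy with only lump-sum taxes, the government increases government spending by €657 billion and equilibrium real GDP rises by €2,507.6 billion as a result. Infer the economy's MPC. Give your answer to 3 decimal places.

0.738

Implied spending multiplier k = ΔY/ΔG = 2,507.6/657 ≈ 3.8167.
Since k = 1/(1 − MPC), MPC = 1 − 1/k = 1 − ΔG/ΔY = 1 − 657/2,507.6 ≈ 0.738.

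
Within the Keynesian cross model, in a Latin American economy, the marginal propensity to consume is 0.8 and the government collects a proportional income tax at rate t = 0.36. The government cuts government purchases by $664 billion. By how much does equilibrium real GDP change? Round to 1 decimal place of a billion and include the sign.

Government-spending multiplier = 1/(1 − c(1−t)) = 1/(1 − 0.8×0.64) = 1/0.488 ≈ 2.049.
ΔY = k × ΔG = (−$664 billion) / 0.488 ≈ −$1,360.7 billion.

−$1,360.7 billion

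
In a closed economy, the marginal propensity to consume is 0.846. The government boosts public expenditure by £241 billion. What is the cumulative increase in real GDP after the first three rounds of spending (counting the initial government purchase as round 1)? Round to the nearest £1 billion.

Round 1 adds ΔG = £241 billion; each later round is MPC = 0.846 times the previous.
After 3 rounds: 241 + 203.886 + 172.487556 = ΔG·(1 − c^3)/(1 − c) = 241 × (1 − 0.605495736)/0.154 ≈ £617 billion.

£617 billion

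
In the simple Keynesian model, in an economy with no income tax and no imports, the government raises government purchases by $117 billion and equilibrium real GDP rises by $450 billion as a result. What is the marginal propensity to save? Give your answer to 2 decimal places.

0.26

Implied spending multiplier k = ΔY/ΔG = 450/117 ≈ 3.8462.
Since k = 1/(1 − MPC), MPC = 1 − 1/k = 1 − ΔG/ΔY = 1 − 117/450 = 0.74.
MPS = 1 − MPC = 0.26.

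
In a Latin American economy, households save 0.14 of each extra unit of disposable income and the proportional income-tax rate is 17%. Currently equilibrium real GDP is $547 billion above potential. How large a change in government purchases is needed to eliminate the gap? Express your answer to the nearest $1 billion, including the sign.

−$157 billion

MPC = 1 − MPS = 1 − 0.14 = 0.86.
Spending multiplier = 1/(1 − c(1−t)) = 1/(1 − 0.86×0.83) = 1/0.2862 ≈ 3.494.
Need ΔY = −$547 billion, so ΔG = ΔY/k = (−$547 billion) × 0.2862 ≈ −$157 billion.
The government should cut government purchases by $157 billion.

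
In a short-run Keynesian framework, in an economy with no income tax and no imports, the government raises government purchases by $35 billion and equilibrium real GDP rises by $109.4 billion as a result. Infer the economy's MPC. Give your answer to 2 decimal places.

0.68

Implied spending multiplier k = ΔY/ΔG = 109.4/35 ≈ 3.1257.
Since k = 1/(1 − MPC), MPC = 1 − 1/k = 1 − ΔG/ΔY = 1 − 35/109.4 ≈ 0.68.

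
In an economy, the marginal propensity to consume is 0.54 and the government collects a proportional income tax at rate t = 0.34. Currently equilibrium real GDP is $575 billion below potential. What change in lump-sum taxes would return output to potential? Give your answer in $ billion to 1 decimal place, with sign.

−$685.3 billion

Spending multiplier = 1/(1 − c(1−t)) = 1/(1 − 0.54×0.66) = 1/0.6436 ≈ 1.554.
Tax multiplier = −c·k = −0.54/0.6436 ≈ −0.839. Need ΔY = +$575 billion, so ΔT = ΔY/(−c·k) = −(+$575 billion) × 0.6436 / 0.54 ≈ −$685.3 billion.
The government should cut lump-sum taxes by $685.3 billion.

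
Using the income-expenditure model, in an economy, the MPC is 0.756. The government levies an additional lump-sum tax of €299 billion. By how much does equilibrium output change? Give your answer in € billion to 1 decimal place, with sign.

−€926.4 billion

A lump-sum tax change of +€299 billion shifts disposable income by −€299 billion; first-round consumption changes by −c × ΔT = −0.756 × (+€299 billion) = −€226.044 billion.
Expenditure multiplier = 1/(1 − MPC) = 1/(1 − 0.756) = 1/0.244 ≈ 4.098.
The tax multiplier is −c × k ≈ −3.098, so ΔY = k × (−c·ΔT) = (−€226.044 billion) / 0.244 ≈ −€926.4 billion.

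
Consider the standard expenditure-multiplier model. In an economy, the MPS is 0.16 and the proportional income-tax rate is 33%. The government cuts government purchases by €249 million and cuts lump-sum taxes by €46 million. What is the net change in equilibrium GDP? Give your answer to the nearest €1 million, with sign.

MPC = 1 − MPS = 1 − 0.16 = 0.84.
Expenditure multiplier = 1/(1 − c(1−t)) = 1/(1 − 0.84×0.67) = 1/0.4372 ≈ 2.287.
ΔG contributes k·ΔG = (−€249 million) / 0.4372 ≈ −€569.5 million.
ΔT of −€46 million changes first-round spending by −c·ΔT = +€38.64 million, contributing k·(−c·ΔT) = (+€38.64 million) / 0.4372 ≈ +€88.4 million.
Net ΔY = k(ΔG − c·ΔT) = (−€210.36 million) / 0.4372 ≈ −€481 million.

−€481 million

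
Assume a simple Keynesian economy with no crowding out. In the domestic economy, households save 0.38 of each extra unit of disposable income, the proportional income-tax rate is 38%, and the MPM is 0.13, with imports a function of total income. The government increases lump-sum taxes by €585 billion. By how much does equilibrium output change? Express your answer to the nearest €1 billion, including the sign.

MPC = 1 − MPS = 1 − 0.38 = 0.62.
A lump-sum tax change of +€585 billion shifts disposable income by −€585 billion; first-round consumption changes by −c × ΔT = −0.62 × (+€585 billion) = −€362.7 billion.
Expenditure multiplier = 1/(1 − c(1−t) + m) = 1/(1 − 0.62×0.62 + 0.13) = 1/0.7456 ≈ 1.341.
The tax multiplier is −c × k ≈ −0.832, so ΔY = k × (−c·ΔT) = (−€362.7 billion) / 0.7456 ≈ −€486 billion.

−€486 billion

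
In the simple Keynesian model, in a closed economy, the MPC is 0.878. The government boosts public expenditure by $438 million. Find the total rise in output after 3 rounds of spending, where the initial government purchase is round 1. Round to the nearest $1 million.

$1,160 million

Round 1 adds ΔG = $438 million; each later round is MPC = 0.878 times the previous.
After 3 rounds: 438 + 384.564 + 337.647192 = ΔG·(1 − c^3)/(1 − c) = 438 × (1 − 0.676836152)/0.122 ≈ $1,160 million.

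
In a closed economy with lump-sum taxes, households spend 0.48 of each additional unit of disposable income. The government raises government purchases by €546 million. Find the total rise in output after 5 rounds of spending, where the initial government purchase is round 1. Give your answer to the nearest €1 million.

Round 1 adds ΔG = €546 million; each later round is MPC = 0.48 times the previous.
After 5 rounds: 546 + 262.08 + 125.7984 + 60.383232 + 28.98395136 = ΔG·(1 − c^5)/(1 − c) = 546 × (1 − 0.0254803968)/0.52 ≈ €1,023 million.

€1,023 million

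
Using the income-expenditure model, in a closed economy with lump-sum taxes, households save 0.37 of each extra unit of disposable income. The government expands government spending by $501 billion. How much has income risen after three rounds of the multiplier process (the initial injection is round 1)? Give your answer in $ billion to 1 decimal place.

MPC = 1 − MPS = 1 − 0.37 = 0.63.
Round 1 adds ΔG = $501 billion; each later round is MPC = 0.63 times the previous.
After 3 rounds: 501 + 315.63 + 198.8469 = ΔG·(1 − c^3)/(1 − c) = 501 × (1 − 0.250047)/0.37 ≈ $1,015.5 billion.

$1,015.5 billion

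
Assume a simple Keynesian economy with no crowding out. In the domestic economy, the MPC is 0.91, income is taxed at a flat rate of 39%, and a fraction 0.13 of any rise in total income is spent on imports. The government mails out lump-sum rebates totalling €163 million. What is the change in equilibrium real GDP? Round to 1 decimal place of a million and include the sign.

+€258.0 million

A lump-sum tax change of −€163 million shifts disposable income by +€163 million; first-round consumption changes by −c × ΔT = −0.91 × (−€163 million) = +€148.33 million.
Expenditure multiplier = 1/(1 − c(1−t) + m) = 1/(1 − 0.91×0.61 + 0.13) = 1/0.5749 ≈ 1.739.
The tax multiplier is −c × k ≈ −1.583, so ΔY = k × (−c·ΔT) = (+€148.33 million) / 0.5749 ≈ +€258 million.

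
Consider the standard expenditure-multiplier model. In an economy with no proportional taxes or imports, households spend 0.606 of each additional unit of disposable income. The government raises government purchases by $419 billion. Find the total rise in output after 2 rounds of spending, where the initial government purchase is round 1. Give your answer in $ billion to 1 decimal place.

Round 1 adds ΔG = $419 billion; each later round is MPC = 0.606 times the previous.
After 2 rounds: 419 + 253.914 = ΔG·(1 − c^2)/(1 − c) = 419 × (1 − 0.367236)/0.394 ≈ $672.9 billion.

$672.9 billion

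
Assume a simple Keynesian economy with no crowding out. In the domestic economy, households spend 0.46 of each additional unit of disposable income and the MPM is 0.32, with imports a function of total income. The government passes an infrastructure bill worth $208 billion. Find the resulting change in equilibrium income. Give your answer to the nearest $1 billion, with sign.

+$242 billion

Expenditure multiplier = 1/(1 − c + m) = 1/(1 − 0.46 + 0.32) = 1/0.86 ≈ 1.163.
ΔY = k × ΔG = (+$208 billion) / 0.86 ≈ +$242 billion.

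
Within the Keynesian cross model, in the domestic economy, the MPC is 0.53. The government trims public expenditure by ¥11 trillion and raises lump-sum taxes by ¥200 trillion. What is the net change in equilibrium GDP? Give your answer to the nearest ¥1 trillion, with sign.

Expenditure multiplier = 1/(1 − MPC) = 1/(1 − 0.53) = 1/0.47 ≈ 2.128.
ΔG contributes k·ΔG = (−¥11 trillion) / 0.47 ≈ −¥23.4 trillion.
ΔT of +¥200 trillion changes first-round spending by −c·ΔT = −¥106 trillion, contributing k·(−c·ΔT) = (−¥106 trillion) / 0.47 ≈ −¥225.5 trillion.
Net ΔY = k(ΔG − c·ΔT) = (−¥117 trillion) / 0.47 ≈ −¥249 trillion.

−¥249 trillion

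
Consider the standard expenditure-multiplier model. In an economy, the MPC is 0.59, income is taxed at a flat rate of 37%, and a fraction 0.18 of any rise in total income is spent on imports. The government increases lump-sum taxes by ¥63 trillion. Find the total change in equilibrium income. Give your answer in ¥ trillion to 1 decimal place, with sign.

A lump-sum tax change of +¥63 trillion shifts disposable income by −¥63 trillion; first-round consumption changes by −c × ΔT = −0.59 × (+¥63 trillion) = −¥37.17 trillion.
Expenditure multiplier = 1/(1 − c(1−t) + m) = 1/(1 − 0.59×0.63 + 0.18) = 1/0.8083 ≈ 1.237.
The tax multiplier is −c × k ≈ −0.73, so ΔY = k × (−c·ΔT) = (−¥37.17 trillion) / 0.8083 ≈ −¥46 trillion.

−¥46.0 trillion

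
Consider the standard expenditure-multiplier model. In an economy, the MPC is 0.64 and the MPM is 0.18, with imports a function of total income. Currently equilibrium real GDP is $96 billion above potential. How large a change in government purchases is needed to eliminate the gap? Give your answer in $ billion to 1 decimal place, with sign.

Spending multiplier = 1/(1 − c + m) = 1/(1 − 0.64 + 0.18) = 1/0.54 ≈ 1.852.
Need ΔY = −$96 billion, so ΔG = ΔY/k = (−$96 billion) × 0.54 ≈ −$51.8 billion.
The government should cut government purchases by $51.8 billion.

−$51.8 billion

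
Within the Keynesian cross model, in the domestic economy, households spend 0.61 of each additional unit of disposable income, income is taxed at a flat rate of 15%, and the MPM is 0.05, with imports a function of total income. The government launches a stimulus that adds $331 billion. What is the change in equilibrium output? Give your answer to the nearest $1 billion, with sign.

Spending multiplier = 1/(1 − c(1−t) + m) = 1/(1 − 0.61×0.85 + 0.05) = 1/0.5315 ≈ 1.881.
ΔY = k × ΔG = (+$331 billion) / 0.5315 ≈ +$623 billion.

+$623 billion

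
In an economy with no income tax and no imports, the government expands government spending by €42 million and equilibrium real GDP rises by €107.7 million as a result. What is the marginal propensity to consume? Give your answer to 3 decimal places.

0.610

Implied spending multiplier k = ΔY/ΔG = 107.7/42 ≈ 2.5643.
Since k = 1/(1 − MPC), MPC = 1 − 1/k = 1 − ΔG/ΔY = 1 − 42/107.7 ≈ 0.610.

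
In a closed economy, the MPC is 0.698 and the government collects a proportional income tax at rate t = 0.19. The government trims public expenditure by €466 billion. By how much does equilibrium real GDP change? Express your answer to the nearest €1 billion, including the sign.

−€1,072 billion

Expenditure multiplier = 1/(1 − c(1−t)) = 1/(1 − 0.698×0.81) = 1/0.43462 ≈ 2.301.
ΔY = k × ΔG = (−€466 billion) / 0.43462 ≈ −€1,072 billion.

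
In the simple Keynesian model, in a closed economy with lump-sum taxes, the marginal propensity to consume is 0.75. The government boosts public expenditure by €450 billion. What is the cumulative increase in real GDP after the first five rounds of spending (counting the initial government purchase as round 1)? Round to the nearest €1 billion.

Round 1 adds ΔG = €450 billion; each later round is MPC = 0.75 times the previous.
After 5 rounds: 450 + 337.5 + 253.125 + 189.84375 + 142.3828125 = ΔG·(1 − c^5)/(1 − c) = 450 × (1 − 0.2373046875)/0.25 ≈ €1,373 billion.

€1,373 billion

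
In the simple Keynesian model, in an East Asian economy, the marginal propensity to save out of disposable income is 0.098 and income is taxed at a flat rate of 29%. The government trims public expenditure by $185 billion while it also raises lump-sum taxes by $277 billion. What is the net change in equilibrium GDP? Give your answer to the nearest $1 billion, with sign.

MPC = 1 − MPS = 1 − 0.098 = 0.902.
Expenditure multiplier = 1/(1 − c(1−t)) = 1/(1 − 0.902×0.71) = 1/0.35958 ≈ 2.781.
ΔG contributes k·ΔG = (−$185 billion) / 0.35958 ≈ −$514.5 billion.
ΔT of +$277 billion changes first-round spending by −c·ΔT = −$249.854 billion, contributing k·(−c·ΔT) = (−$249.854 billion) / 0.35958 ≈ −$694.8 billion.
Net ΔY = k(ΔG − c·ΔT) = (−$434.854 billion) / 0.35958 ≈ −$1,209 billion.

−$1,209 billion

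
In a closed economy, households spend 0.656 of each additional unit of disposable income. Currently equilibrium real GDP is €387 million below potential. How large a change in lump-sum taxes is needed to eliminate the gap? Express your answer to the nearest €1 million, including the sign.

−€203 million

Spending multiplier = 1/(1 − MPC) = 1/(1 − 0.656) = 1/0.344 ≈ 2.907.
Tax multiplier = −c·k = −0.656/0.344 ≈ −1.907. Need ΔY = +€387 million, so ΔT = ΔY/(−c·k) = −(+€387 million) × 0.344 / 0.656 ≈ −€203 million.
The government should cut lump-sum taxes by €203 million.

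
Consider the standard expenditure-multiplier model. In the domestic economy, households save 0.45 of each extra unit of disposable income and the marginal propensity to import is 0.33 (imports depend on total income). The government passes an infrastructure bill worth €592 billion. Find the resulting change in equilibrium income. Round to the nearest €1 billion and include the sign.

MPC = 1 − MPS = 1 − 0.45 = 0.55.
Spending multiplier = 1/(1 − c + m) = 1/(1 − 0.55 + 0.33) = 1/0.78 ≈ 1.282.
ΔY = k × ΔG = (+€592 billion) / 0.78 ≈ +€759 billion.

+€759 billion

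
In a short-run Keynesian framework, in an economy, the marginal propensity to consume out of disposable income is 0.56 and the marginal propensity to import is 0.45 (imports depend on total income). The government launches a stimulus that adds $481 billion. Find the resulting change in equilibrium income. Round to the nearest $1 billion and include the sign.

+$540 billion

Government-spending multiplier = 1/(1 − c + m) = 1/(1 − 0.56 + 0.45) = 1/0.89 ≈ 1.124.
ΔY = k × ΔG = (+$481 billion) / 0.89 ≈ +$540 billion.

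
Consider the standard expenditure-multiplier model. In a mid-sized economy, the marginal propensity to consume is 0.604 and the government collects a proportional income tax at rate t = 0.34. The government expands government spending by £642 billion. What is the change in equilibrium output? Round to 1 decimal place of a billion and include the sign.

Spending multiplier = 1/(1 − c(1−t)) = 1/(1 − 0.604×0.66) = 1/0.60136 ≈ 1.663.
ΔY = k × ΔG = (+£642 billion) / 0.60136 ≈ +£1,067.6 billion.

+£1,067.6 billion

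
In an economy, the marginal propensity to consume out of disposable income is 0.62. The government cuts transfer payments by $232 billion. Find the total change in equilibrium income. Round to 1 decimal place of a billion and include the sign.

The transfer change shifts disposable income by −$232 billion, so first-round consumption changes by c·ΔTR = 0.62 × (−$232 billion) = −$143.84 billion.
Expenditure multiplier = 1/(1 − MPC) = 1/(1 − 0.62) = 1/0.38 ≈ 2.632.
The transfer multiplier is c × k ≈ 1.632, so ΔY = k × (c·ΔTR) = (−$143.84 billion) / 0.38 ≈ −$378.5 billion.

−$378.5 billion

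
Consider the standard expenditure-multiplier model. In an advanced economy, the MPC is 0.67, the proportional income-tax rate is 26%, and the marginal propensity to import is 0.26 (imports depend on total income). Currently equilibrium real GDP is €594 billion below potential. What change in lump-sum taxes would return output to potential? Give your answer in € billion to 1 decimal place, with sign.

−€677.5 billion

Spending multiplier = 1/(1 − c(1−t) + m) = 1/(1 − 0.67×0.74 + 0.26) = 1/0.7642 ≈ 1.309.
Tax multiplier = −c·k = −0.67/0.7642 ≈ −0.877. Need ΔY = +€594 billion, so ΔT = ΔY/(−c·k) = −(+€594 billion) × 0.7642 / 0.67 ≈ −€677.5 billion.
The government should cut lump-sum taxes by €677.5 billion.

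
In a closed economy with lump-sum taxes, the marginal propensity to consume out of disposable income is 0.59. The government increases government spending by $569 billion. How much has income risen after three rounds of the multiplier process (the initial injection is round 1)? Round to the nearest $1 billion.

Round 1 adds ΔG = $569 billion; each later round is MPC = 0.59 times the previous.
After 3 rounds: 569 + 335.71 + 198.0689 = ΔG·(1 − c^3)/(1 − c) = 569 × (1 − 0.205379)/0.41 ≈ $1,103 billion.

$1,103 billion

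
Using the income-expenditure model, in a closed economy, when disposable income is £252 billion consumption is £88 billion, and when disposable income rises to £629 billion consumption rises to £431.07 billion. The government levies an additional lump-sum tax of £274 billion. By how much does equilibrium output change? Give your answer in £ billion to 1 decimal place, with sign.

MPC = ΔC/ΔYd = (431.07 − 88)/(629 − 252) = 343.07/377 = 0.91.
A lump-sum tax change of +£274 billion shifts disposable income by −£274 billion; first-round consumption changes by −c × ΔT = −0.91 × (+£274 billion) = −£249.34 billion.
Expenditure multiplier = 1/(1 − MPC) = 1/(1 − 0.91) = 1/0.09 ≈ 11.111.
The tax multiplier is −c × k ≈ −10.111, so ΔY = k × (−c·ΔT) = (−£249.34 billion) / 0.09 ≈ −£2,770.4 billion.

−£2,770.4 billion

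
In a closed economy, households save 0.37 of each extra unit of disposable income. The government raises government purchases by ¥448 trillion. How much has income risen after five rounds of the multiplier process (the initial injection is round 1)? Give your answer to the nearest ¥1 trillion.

MPC = 1 − MPS = 1 − 0.37 = 0.63.
Round 1 adds ΔG = ¥448 trillion; each later round is MPC = 0.63 times the previous.
After 5 rounds: 448 + 282.24 + 177.8112 + 112.021056 + 70.57326528 = ΔG·(1 − c^5)/(1 − c) = 448 × (1 − 0.0992436543)/0.37 ≈ ¥1,091 trillion.

¥1,091 trillion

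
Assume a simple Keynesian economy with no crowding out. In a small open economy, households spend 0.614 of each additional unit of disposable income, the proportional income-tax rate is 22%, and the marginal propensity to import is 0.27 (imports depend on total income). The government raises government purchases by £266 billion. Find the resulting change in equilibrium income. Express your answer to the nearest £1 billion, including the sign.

+£336 billion

Government-spending multiplier = 1/(1 − c(1−t) + m) = 1/(1 − 0.614×0.78 + 0.27) = 1/0.79108 ≈ 1.264.
ΔY = k × ΔG = (+£266 billion) / 0.79108 ≈ +£336 billion.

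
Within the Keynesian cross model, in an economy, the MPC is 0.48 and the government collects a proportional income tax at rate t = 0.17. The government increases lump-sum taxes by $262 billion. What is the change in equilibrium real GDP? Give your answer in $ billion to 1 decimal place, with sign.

A lump-sum tax change of +$262 billion shifts disposable income by −$262 billion; first-round consumption changes by −c × ΔT = −0.48 × (+$262 billion) = −$125.76 billion.
Expenditure multiplier = 1/(1 − c(1−t)) = 1/(1 − 0.48×0.83) = 1/0.6016 ≈ 1.662.
The tax multiplier is −c × k ≈ −0.798, so ΔY = k × (−c·ΔT) = (−$125.76 billion) / 0.6016 ≈ −$209 billion.

−$209.0 billion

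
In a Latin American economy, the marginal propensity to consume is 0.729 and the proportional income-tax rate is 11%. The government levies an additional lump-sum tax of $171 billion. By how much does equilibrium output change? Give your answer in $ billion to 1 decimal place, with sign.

A lump-sum tax change of +$171 billion shifts disposable income by −$171 billion; first-round consumption changes by −c × ΔT = −0.729 × (+$171 billion) = −$124.659 billion.
Expenditure multiplier = 1/(1 − c(1−t)) = 1/(1 − 0.729×0.89) = 1/0.35119 ≈ 2.847.
The tax multiplier is −c × k ≈ −2.076, so ΔY = k × (−c·ΔT) = (−$124.659 billion) / 0.35119 ≈ −$355 billion.

−$355.0 billion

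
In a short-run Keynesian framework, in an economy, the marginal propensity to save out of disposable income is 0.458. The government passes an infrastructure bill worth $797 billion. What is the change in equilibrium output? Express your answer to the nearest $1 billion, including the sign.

MPC = 1 − MPS = 1 − 0.458 = 0.542.
Spending multiplier = 1/(1 − MPC) = 1/(1 − 0.542) = 1/0.458 ≈ 2.183.
ΔY = k × ΔG = (+$797 billion) / 0.458 ≈ +$1,740 billion.

+$1,740 billion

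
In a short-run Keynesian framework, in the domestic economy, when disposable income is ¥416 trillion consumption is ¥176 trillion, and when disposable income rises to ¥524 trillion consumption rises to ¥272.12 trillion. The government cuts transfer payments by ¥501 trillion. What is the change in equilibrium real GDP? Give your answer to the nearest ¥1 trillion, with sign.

−¥4,054 trillion

MPC = ΔC/ΔYd = (272.12 − 176)/(524 − 416) = 96.12/108 = 0.89.
The transfer change shifts disposable income by −¥501 trillion, so first-round consumption changes by c·ΔTR = 0.89 × (−¥501 trillion) = −¥445.89 trillion.
Expenditure multiplier = 1/(1 − MPC) = 1/(1 − 0.89) = 1/0.11 ≈ 9.091.
The transfer multiplier is c × k ≈ 8.091, so ΔY = k × (c·ΔTR) = (−¥445.89 trillion) / 0.11 ≈ −¥4,054 trillion.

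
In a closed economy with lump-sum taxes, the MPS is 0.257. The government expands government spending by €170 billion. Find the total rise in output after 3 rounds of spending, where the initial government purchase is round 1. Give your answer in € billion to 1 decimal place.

MPC = 1 − MPS = 1 − 0.257 = 0.743.
Round 1 adds ΔG = €170 billion; each later round is MPC = 0.743 times the previous.
After 3 rounds: 170 + 126.31 + 93.84833 = ΔG·(1 − c^3)/(1 − c) = 170 × (1 − 0.410172407)/0.257 ≈ €390.2 billion.

€390.2 billion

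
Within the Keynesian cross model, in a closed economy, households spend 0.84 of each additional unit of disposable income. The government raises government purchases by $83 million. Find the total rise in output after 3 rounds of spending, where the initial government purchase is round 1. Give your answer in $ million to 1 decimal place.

$211.3 million

Round 1 adds ΔG = $83 million; each later round is MPC = 0.84 times the previous.
After 3 rounds: 83 + 69.72 + 58.5648 = ΔG·(1 − c^3)/(1 − c) = 83 × (1 − 0.592704)/0.16 ≈ $211.3 million.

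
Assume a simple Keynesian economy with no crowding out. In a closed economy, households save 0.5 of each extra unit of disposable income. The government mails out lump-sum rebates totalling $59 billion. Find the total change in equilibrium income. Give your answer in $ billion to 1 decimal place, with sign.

MPC = 1 − MPS = 1 − 0.5 = 0.5.
A lump-sum tax change of −$59 billion shifts disposable income by +$59 billion; first-round consumption changes by −c × ΔT = −0.5 × (−$59 billion) = +$29.5 billion.
Expenditure multiplier = 1/(1 − MPC) = 1/(1 − 0.5) = 1/0.5 = 2.
The tax multiplier is −c × k = −1, so ΔY = k × (−c·ΔT) = (+$29.5 billion) / 0.5 = +$59 billion.

+$59.0 billion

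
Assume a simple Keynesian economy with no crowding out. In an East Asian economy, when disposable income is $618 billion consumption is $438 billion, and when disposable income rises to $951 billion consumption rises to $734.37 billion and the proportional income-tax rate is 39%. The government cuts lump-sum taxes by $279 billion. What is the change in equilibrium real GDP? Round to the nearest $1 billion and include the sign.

+$543 billion

MPC = ΔC/ΔYd = (734.37 − 438)/(951 − 618) = 296.37/333 = 0.89.
A lump-sum tax change of −$279 billion shifts disposable income by +$279 billion; first-round consumption changes by −c × ΔT = −0.89 × (−$279 billion) = +$248.31 billion.
Expenditure multiplier = 1/(1 − c(1−t)) = 1/(1 − 0.89×0.61) = 1/0.4571 ≈ 2.188.
The tax multiplier is −c × k ≈ −1.947, so ΔY = k × (−c·ΔT) = (+$248.31 billion) / 0.4571 ≈ +$543 billion.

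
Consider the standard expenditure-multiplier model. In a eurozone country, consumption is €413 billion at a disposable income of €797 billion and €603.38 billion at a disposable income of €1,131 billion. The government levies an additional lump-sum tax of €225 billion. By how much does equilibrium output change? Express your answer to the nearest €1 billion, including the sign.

MPC = ΔC/ΔYd = (603.38 − 413)/(1,131 − 797) = 190.38/334 = 0.57.
A lump-sum tax change of +€225 billion shifts disposable income by −€225 billion; first-round consumption changes by −c × ΔT = −0.57 × (+€225 billion) = −€128.25 billion.
Expenditure multiplier = 1/(1 − MPC) = 1/(1 − 0.57) = 1/0.43 ≈ 2.326.
The tax multiplier is −c × k ≈ −1.326, so ΔY = k × (−c·ΔT) = (−€128.25 billion) / 0.43 ≈ −€298 billion.

−€298 billion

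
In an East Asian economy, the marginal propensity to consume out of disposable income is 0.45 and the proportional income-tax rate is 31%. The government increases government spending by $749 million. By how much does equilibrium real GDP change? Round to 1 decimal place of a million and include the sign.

Spending multiplier = 1/(1 − c(1−t)) = 1/(1 − 0.45×0.69) = 1/0.6895 ≈ 1.45.
ΔY = k × ΔG = (+$749 million) / 0.6895 ≈ +$1,086.3 million.

+$1,086.3 million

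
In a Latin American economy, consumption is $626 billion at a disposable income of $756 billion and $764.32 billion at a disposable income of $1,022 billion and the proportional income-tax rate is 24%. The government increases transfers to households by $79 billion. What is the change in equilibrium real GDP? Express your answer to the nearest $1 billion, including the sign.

+$68 billion

MPC = ΔC/ΔYd = (764.32 − 626)/(1,022 − 756) = 138.32/266 = 0.52.
The transfer change shifts disposable income by +$79 billion, so first-round consumption changes by c·ΔTR = 0.52 × (+$79 billion) = +$41.08 billion.
Expenditure multiplier = 1/(1 − c(1−t)) = 1/(1 − 0.52×0.76) = 1/0.6048 ≈ 1.653.
The transfer multiplier is c × k ≈ 0.86, so ΔY = k × (c·ΔTR) = (+$41.08 billion) / 0.6048 ≈ +$68 billion.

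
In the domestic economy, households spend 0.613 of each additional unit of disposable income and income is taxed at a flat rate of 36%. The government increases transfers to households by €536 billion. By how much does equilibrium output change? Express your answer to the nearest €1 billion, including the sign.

The transfer change shifts disposable income by +€536 billion, so first-round consumption changes by c·ΔTR = 0.613 × (+€536 billion) = +€328.568 billion.
Expenditure multiplier = 1/(1 − c(1−t)) = 1/(1 − 0.613×0.64) = 1/0.60768 ≈ 1.646.
The transfer multiplier is c × k ≈ 1.009, so ΔY = k × (c·ΔTR) = (+€328.568 billion) / 0.60768 ≈ +€541 billion.

+€541 billion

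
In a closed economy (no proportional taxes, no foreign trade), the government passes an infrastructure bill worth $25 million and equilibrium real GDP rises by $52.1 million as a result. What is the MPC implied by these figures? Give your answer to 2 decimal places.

Implied spending multiplier k = ΔY/ΔG = 52.1/25 = 2.084.
Since k = 1/(1 − MPC), MPC = 1 − 1/k = 1 − ΔG/ΔY = 1 − 25/52.1 ≈ 0.52.

0.52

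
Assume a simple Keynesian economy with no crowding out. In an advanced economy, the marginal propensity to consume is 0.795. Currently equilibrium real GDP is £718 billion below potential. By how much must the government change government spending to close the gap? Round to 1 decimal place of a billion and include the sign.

+£147.2 billion

Spending multiplier = 1/(1 − MPC) = 1/(1 − 0.795) = 1/0.205 ≈ 4.878.
Need ΔY = +£718 billion, so ΔG = ΔY/k = (+£718 billion) × 0.205 ≈ +£147.2 billion.
The government should increase government spending by £147.2 billion.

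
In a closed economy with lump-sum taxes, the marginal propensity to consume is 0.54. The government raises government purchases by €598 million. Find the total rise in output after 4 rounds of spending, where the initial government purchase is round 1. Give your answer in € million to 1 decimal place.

€1,189.5 million

Round 1 adds ΔG = €598 million; each later round is MPC = 0.54 times the previous.
After 4 rounds: 598 + 322.92 + 174.3768 + 94.163472 = ΔG·(1 − c^4)/(1 − c) = 598 × (1 − 0.08503056)/0.46 ≈ €1,189.5 million.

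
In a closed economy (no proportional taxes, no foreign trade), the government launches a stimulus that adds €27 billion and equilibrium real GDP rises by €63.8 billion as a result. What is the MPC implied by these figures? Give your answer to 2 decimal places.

Implied spending multiplier k = ΔY/ΔG = 63.8/27 ≈ 2.363.
Since k = 1/(1 − MPC), MPC = 1 − 1/k = 1 − ΔG/ΔY = 1 − 27/63.8 ≈ 0.58.

0.58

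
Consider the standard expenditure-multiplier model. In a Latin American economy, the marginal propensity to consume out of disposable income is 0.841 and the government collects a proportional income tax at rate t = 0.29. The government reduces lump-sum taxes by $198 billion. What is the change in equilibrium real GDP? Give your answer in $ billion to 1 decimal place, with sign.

A lump-sum tax change of −$198 billion shifts disposable income by +$198 billion; first-round consumption changes by −c × ΔT = −0.841 × (−$198 billion) = +$166.518 billion.
Expenditure multiplier = 1/(1 − c(1−t)) = 1/(1 − 0.841×0.71) = 1/0.40289 ≈ 2.482.
The tax multiplier is −c × k ≈ −2.087, so ΔY = k × (−c·ΔT) = (+$166.518 billion) / 0.40289 ≈ +$413.3 billion.

+$413.3 billion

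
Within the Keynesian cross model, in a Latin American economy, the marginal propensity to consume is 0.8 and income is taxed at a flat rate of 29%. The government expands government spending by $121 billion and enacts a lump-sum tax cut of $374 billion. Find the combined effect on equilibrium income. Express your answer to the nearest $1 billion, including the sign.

Expenditure multiplier = 1/(1 − c(1−t)) = 1/(1 − 0.8×0.71) = 1/0.432 ≈ 2.315.
ΔG contributes k·ΔG = (+$121 billion) / 0.432 ≈ +$280.1 billion.
ΔT of −$374 billion changes first-round spending by −c·ΔT = +$299.2 billion, contributing k·(−c·ΔT) = (+$299.2 billion) / 0.432 ≈ +$692.6 billion.
Net ΔY = k(ΔG − c·ΔT) = (+$420.2 billion) / 0.432 ≈ +$973 billion.

+$973 billion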